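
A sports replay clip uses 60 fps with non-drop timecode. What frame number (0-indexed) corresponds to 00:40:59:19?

Total seconds to the label: (0 × 3600 + 40 × 60 + 59) = 2459.
Frame index = 2459 × 60 + 19 = 147559.

frame 147559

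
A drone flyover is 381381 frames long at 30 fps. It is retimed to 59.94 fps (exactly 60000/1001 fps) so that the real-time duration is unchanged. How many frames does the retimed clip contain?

762000 frames

Target frames = source frames × (target rate / source rate) = 381381 × (60000/1001)/(30) = 381381 × 2000/1001 = 762000.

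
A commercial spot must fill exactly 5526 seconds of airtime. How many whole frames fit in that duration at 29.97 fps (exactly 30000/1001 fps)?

Frames = 5526 × 30000/1001 = 165780000/1001 ≈ 165614.3856.
Complete frames: 165614.

165614 frames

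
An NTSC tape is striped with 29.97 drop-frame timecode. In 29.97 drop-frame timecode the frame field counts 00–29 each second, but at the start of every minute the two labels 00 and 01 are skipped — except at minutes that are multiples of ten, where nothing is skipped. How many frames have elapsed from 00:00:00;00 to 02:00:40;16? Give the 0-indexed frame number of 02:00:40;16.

217000

Complete 10-minute blocks: 12, each 17982 frames → 215784.
Remaining 0 whole minutes in the current block: 0 frames.
Within the current minute: 40 × 30 + 16 = 1216. Total = 215784 + 0 + 1216 = 217000.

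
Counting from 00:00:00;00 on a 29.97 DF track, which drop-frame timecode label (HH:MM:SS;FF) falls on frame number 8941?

00:04:58;09

Ten DF minutes hold 17982 frames, so frame 8941 lies in block 0 (frames 0–17981) with 8941 frames into that block.
The block's first minute is 1800 frames and the rest 1798 each; 8941 frames reaches minute 4, so 0 × 18 + 4 × 2 = 8 labels have been skipped so far.
Adding those back, label number 8941 + 8 = 8949 at 30 labels/s is 298 s + 9 f = 0 h 4 min 58 s frame 9, i.e. 00:04:58;09.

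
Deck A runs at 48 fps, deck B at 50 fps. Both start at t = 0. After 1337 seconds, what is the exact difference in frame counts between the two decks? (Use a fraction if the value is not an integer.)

2674 frames

A emits 48 × 1337 = 64176 frames; B emits 50 × 1337 = 66850.
Difference = 2674 frames; B is ahead of A.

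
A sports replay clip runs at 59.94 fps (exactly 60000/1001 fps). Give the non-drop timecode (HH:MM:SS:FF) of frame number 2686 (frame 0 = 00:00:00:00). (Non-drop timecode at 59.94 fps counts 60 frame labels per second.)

00:00:44:46

2686 ÷ 60 = 44 full seconds, remainder 46 frames.
44 s = 0 h 0 min 44 s.
Timecode: 00:00:44:46.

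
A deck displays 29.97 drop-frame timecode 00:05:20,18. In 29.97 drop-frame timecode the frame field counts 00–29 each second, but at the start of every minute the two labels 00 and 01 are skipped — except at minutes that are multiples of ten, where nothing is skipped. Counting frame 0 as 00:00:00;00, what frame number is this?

Complete 10-minute blocks: 0, each 17982 frames → 0.
Remaining 5 whole minutes in the current block: 1800 + 4 × 1798 = 8992 frames.
Within the current minute: 20 × 30 + 18 − 2 = 616 (labels ;00/;01 skipped at this minute). Total = 0 + 8992 + 616 = 9608.

9608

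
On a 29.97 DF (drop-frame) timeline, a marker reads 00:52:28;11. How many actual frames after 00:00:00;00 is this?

94357

Complete 10-minute blocks: 5, each 17982 frames → 89910.
Remaining 2 whole minutes in the current block: 1800 + 1 × 1798 = 3598 frames.
Within the current minute: 28 × 30 + 11 − 2 = 849 (labels ;00/;01 skipped at this minute). Total = 89910 + 3598 + 849 = 94357.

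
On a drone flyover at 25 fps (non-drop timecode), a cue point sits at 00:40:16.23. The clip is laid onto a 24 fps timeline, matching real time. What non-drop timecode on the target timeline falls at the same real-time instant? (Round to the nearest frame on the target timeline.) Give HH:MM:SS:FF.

Source frame index: (0×3600 + 40×60 + 16) × 25 + 23 = 60423.
Real time: 60423 / (25) = 60423/25 s.
Target frame: (60423/25) × (24) = 1450152/25 ≈ 58006.080 → 58006.
At 24 labels/s: frame 58006 → 00:40:16:22.

00:40:16:22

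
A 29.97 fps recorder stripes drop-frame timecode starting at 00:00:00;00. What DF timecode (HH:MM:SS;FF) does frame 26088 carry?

00:14:30;14

Each 10-minute DF block holds 10 × 60 × 30 − 9 × 2 = 17982 frames. 26088 ÷ 17982 → 1 full block, remainder 8106.
Within the partial block the first minute is 1800 frames and each further minute 1798, so 4 further minute boundaries passed. Total skipped labels = 18 × 1 + 2 × 4 = 26.
Non-drop label index = 26088 + 26 = 26114; at 30 labels/s that is 00:14:30:14, i.e. DF 00:14:30;14.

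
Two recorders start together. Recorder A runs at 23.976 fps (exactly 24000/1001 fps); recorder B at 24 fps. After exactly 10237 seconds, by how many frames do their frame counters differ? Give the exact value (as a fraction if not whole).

245688/1001 frames

A emits 24000/1001 × 10237 = 245688000/1001 frames; B emits 24 × 10237 = 245688.
Difference = 245688/1001 frames (≈ 245.4426); B is ahead of A.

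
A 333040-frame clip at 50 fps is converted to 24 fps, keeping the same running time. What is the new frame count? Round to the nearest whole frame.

159859 frames

Frames at target rate = 333040 × (24) / (50) = 799296/5 ≈ 159859.200.
Nearest whole frame: 159859.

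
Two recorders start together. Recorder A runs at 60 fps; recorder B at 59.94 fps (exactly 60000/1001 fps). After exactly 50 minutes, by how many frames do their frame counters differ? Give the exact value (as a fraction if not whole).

180000/1001 frames

50 min = 3000 s.
A emits 60 × 3000 = 180000 frames; B emits 60000/1001 × 3000 = 180000000/1001.
Difference = 180000/1001 frames (≈ 179.8202); B is behind A.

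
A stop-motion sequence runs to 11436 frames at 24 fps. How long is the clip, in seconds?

476.5 seconds

Running time = 11436 / (24) = 476.5 s.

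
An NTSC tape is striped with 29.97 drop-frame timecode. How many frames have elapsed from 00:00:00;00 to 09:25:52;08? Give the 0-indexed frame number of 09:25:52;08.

As if non-drop at 30 labels/s: (9 × 3600 + 25 × 60 + 52) × 30 + 8 = 1018568.
Minute boundaries passed: 565; those not divisible by 10: 565 − 56 = 509; dropped labels = 2 × 509 = 1018.
Actual frame index = 1018568 − 1018 = 1017550.

1017550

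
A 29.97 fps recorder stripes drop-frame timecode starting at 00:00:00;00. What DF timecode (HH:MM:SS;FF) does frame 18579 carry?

Ten DF minutes hold 17982 frames, so frame 18579 lies in block 1 (frames 17982–35963) with 597 frames into that block.
The block's first minute is 1800 frames and the rest 1798 each; 597 frames reaches minute 0, so 1 × 18 + 0 × 2 = 18 labels have been skipped so far.
Adding those back, label number 18579 + 18 = 18597 at 30 labels/s is 619 s + 27 f = 0 h 10 min 19 s frame 27, i.e. 00:10:19;27.

00:10:19;27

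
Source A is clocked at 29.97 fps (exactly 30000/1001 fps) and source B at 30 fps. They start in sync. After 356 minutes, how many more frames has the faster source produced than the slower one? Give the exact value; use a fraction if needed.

356 min = 21360 s.
A emits 30000/1001 × 21360 = 640800000/1001 frames; B emits 30 × 21360 = 640800.
Difference = 640800/1001 frames (≈ 640.1598); B is ahead of A.

640800/1001 frames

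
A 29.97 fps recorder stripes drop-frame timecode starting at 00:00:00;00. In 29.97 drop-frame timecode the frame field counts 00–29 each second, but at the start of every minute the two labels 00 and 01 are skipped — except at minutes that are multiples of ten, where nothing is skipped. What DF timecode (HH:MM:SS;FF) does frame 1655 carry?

00:00:55;05

Ten DF minutes hold 17982 frames, so frame 1655 lies in block 0 (frames 0–17981) with 1655 frames into that block.
The block's first minute is 1800 frames and the rest 1798 each; 1655 frames reaches minute 0, so 0 × 18 + 0 × 2 = 0 labels have been skipped so far.
Adding those back, label number 1655 + 0 = 1655 at 30 labels/s is 55 s + 5 f = 0 h 0 min 55 s frame 5, i.e. 00:00:55;05.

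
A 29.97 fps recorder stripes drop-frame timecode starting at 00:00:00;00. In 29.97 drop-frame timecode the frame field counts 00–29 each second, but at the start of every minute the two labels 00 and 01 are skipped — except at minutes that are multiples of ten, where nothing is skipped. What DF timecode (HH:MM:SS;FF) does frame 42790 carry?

Ten DF minutes hold 17982 frames, so frame 42790 lies in block 2 (frames 35964–53945) with 6826 frames into that block.
The block's first minute is 1800 frames and the rest 1798 each; 6826 frames reaches minute 3, so 2 × 18 + 3 × 2 = 42 labels have been skipped so far.
Adding those back, label number 42790 + 42 = 42832 at 30 labels/s is 1427 s + 22 f = 0 h 23 min 47 s frame 22, i.e. 00:23:47;22.

00:23:47;22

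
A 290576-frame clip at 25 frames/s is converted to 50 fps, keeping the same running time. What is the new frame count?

581152 frames

Target frames = source frames × (target rate / source rate) = 290576 × (50)/(25) = 290576 × 2 = 581152.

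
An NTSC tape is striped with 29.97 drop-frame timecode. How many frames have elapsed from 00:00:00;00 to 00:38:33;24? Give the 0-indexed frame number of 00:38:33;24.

69344

Complete 10-minute blocks: 3, each 17982 frames → 53946.
Remaining 8 whole minutes in the current block: 1800 + 7 × 1798 = 14386 frames.
Within the current minute: 33 × 30 + 24 − 2 = 1012 (labels ;00/;01 skipped at this minute). Total = 53946 + 14386 + 1012 = 69344.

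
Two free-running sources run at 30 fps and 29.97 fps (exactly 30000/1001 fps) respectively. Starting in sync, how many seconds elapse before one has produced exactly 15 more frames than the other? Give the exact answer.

The gap grows by |30000/1001 − 30| = 30/1001 frames per second.
Time for a 15-frame gap: 15 ÷ (30/1001) = 500.5 s.

500.5 seconds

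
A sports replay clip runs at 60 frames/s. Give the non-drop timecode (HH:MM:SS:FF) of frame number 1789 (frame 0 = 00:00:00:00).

1789 ÷ 60 = 29 full seconds, remainder 49 frames.
29 s = 0 h 0 min 29 s.
Timecode: 00:00:29:49.

00:00:29:49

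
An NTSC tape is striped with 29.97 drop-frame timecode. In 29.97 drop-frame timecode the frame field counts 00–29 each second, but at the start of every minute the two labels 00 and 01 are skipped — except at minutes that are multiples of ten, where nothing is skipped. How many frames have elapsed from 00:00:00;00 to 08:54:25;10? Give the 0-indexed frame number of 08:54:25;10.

960998

As if non-drop at 30 labels/s: (8 × 3600 + 54 × 60 + 25) × 30 + 10 = 961960.
Minute boundaries passed: 534; those not divisible by 10: 534 − 53 = 481; dropped labels = 2 × 481 = 962.
Actual frame index = 961960 − 962 = 960998.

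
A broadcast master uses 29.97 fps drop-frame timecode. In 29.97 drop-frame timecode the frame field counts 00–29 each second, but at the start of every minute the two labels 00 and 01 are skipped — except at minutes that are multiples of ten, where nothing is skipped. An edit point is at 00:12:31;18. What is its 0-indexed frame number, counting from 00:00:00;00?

22526

As if non-drop at 30 labels/s: (0 × 3600 + 12 × 60 + 31) × 30 + 18 = 22548.
Minute boundaries passed: 12; those not divisible by 10: 12 − 1 = 11; dropped labels = 2 × 11 = 22.
Actual frame index = 22548 − 22 = 22526.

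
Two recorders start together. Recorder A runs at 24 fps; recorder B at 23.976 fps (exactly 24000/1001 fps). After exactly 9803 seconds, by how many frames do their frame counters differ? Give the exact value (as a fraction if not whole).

A emits 24 × 9803 = 235272 frames; B emits 24000/1001 × 9803 = 235272000/1001.
Difference = 235272/1001 frames (≈ 235.0370); B is behind A.

235272/1001 frames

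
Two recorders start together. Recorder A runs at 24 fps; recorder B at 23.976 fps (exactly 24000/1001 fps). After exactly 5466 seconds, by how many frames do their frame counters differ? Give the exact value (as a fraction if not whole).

A emits 24 × 5466 = 131184 frames; B emits 24000/1001 × 5466 = 131184000/1001.
Difference = 131184/1001 frames (≈ 131.0529); B is behind A.

131184/1001 frames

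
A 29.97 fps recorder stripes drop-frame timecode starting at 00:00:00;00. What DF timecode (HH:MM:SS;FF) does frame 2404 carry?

Each 10-minute DF block holds 10 × 60 × 30 − 9 × 2 = 17982 frames. 2404 ÷ 17982 → 0 full blocks, remainder 2404.
Within the partial block the first minute is 1800 frames and each further minute 1798, so 1 further minute boundary passed. Total skipped labels = 18 × 0 + 2 × 1 = 2.
Non-drop label index = 2404 + 2 = 2406; at 30 labels/s that is 00:01:20:06, i.e. DF 00:01:20;06.

00:01:20;06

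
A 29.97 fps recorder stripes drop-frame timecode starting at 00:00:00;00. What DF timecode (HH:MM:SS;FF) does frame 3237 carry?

Ten DF minutes hold 17982 frames, so frame 3237 lies in block 0 (frames 0–17981) with 3237 frames into that block.
The block's first minute is 1800 frames and the rest 1798 each; 3237 frames reaches minute 1, so 0 × 18 + 1 × 2 = 2 labels have been skipped so far.
Adding those back, label number 3237 + 2 = 3239 at 30 labels/s is 107 s + 29 f = 0 h 1 min 47 s frame 29, i.e. 00:01:47;29.

00:01:47;29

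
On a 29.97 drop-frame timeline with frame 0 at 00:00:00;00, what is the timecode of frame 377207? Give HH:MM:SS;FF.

Each 10-minute DF block holds 10 × 60 × 30 − 9 × 2 = 17982 frames. 377207 ÷ 17982 → 20 full blocks, remainder 17567.
Within the partial block the first minute is 1800 frames and each further minute 1798, so 9 further minute boundaries passed. Total skipped labels = 18 × 20 + 2 × 9 = 378.
Non-drop label index = 377207 + 378 = 377585; at 30 labels/s that is 03:29:46:05, i.e. DF 03:29:46;05.

03:29:46;05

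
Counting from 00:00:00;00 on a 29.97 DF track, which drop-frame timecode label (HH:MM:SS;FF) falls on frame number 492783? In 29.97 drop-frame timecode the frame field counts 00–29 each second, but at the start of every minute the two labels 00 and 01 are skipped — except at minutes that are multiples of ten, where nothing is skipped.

Each 10-minute DF block holds 10 × 60 × 30 − 9 × 2 = 17982 frames. 492783 ÷ 17982 → 27 full blocks, remainder 7269.
Within the partial block the first minute is 1800 frames and each further minute 1798, so 4 further minute boundaries passed. Total skipped labels = 18 × 27 + 2 × 4 = 494.
Non-drop label index = 492783 + 494 = 493277; at 30 labels/s that is 04:34:02:17, i.e. DF 04:34:02;17.

04:34:02;17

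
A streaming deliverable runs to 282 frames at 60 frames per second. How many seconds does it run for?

4.7 seconds

Running time = 282 / (60) = 4.7 s.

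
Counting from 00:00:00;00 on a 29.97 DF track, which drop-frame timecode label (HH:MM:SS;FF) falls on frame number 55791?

00:31:01;17

Each 10-minute DF block holds 10 × 60 × 30 − 9 × 2 = 17982 frames. 55791 ÷ 17982 → 3 full blocks, remainder 1845.
Within the partial block the first minute is 1800 frames and each further minute 1798, so 1 further minute boundary passed. Total skipped labels = 18 × 3 + 2 × 1 = 56.
Non-drop label index = 55791 + 56 = 55847; at 30 labels/s that is 00:31:01:17, i.e. DF 00:31:01;17.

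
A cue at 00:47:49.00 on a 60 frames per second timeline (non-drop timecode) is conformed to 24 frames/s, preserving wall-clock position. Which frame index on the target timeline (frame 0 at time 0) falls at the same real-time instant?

Source frame index: (0×3600 + 47×60 + 49) × 60 + 0 = 172140.
Real time: 172140 / (60) = 2869 s.
Target frame: (2869) × (24) = 68856.

frame 68856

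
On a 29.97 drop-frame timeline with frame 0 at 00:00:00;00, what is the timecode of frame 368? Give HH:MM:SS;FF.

Each 10-minute DF block holds 10 × 60 × 30 − 9 × 2 = 17982 frames. 368 ÷ 17982 → 0 full blocks, remainder 368.
Within the partial block the first minute is 1800 frames and each further minute 1798, so 0 further minute boundaries passed. Total skipped labels = 18 × 0 + 2 × 0 = 0.
Non-drop label index = 368 + 0 = 368; at 30 labels/s that is 00:00:12:08, i.e. DF 00:00:12;08.

00:00:12;08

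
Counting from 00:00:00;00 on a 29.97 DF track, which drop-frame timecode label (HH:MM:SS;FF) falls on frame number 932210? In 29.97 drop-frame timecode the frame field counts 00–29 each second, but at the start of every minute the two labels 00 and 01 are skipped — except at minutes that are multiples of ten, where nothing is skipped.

08:38:24;24

Ten DF minutes hold 17982 frames, so frame 932210 lies in block 51 (frames 917082–935063) with 15128 frames into that block.
The block's first minute is 1800 frames and the rest 1798 each; 15128 frames reaches minute 8, so 51 × 18 + 8 × 2 = 934 labels have been skipped so far.
Adding those back, label number 932210 + 934 = 933144 at 30 labels/s is 31104 s + 24 f = 8 h 38 min 24 s frame 24, i.e. 08:38:24;24.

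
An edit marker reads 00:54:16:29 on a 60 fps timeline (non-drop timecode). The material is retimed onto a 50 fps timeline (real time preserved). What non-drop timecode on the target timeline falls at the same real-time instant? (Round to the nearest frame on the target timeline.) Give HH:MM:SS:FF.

Source frame index: (0×3600 + 54×60 + 16) × 60 + 29 = 195389.
Real time: 195389 / (60) = 195389/60 s.
Target frame: (195389/60) × (50) = 976945/6 ≈ 162824.167 → 162824.
At 50 labels/s: frame 162824 → 00:54:16:24.

00:54:16:24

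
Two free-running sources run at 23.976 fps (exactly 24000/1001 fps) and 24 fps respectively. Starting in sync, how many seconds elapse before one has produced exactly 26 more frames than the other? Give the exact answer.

The gap grows by |24 − 24000/1001| = 24/1001 frames per second.
Time for a 26-frame gap: 26 ÷ (24/1001) = 13013/12 s.

13013/12 seconds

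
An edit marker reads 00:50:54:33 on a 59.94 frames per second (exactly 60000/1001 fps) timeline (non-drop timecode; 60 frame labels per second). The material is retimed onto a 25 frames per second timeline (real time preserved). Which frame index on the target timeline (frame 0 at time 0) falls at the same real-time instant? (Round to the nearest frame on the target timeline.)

Source frame index: (0×3600 + 50×60 + 54) × 60 + 33 = 183273.
Real time: 183273 / (60000/1001) = 61152091/20000 s.
Target frame: (61152091/20000) × (25) = 61152091/800 ≈ 76440.114 → 76440.

frame 76440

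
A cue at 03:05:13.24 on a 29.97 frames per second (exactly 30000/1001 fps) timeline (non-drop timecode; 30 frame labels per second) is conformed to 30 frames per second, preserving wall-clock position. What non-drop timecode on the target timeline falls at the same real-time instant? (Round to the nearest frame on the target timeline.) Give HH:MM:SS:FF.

03:05:24:27

Source frame index: (3×3600 + 5×60 + 13) × 30 + 24 = 333414.
Real time: 333414 / (30000/1001) = 55624569/5000 s.
Target frame: (55624569/5000) × (30) = 166873707/500 ≈ 333747.414 → 333747.
At 30 labels/s: frame 333747 → 03:05:24:27.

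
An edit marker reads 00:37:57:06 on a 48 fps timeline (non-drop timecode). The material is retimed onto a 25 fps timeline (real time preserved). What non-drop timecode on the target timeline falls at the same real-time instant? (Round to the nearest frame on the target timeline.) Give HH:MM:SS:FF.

00:37:57:03

Source frame index: (0×3600 + 37×60 + 57) × 48 + 6 = 109302.
Real time: 109302 / (48) = 18217/8 s.
Target frame: (18217/8) × (25) = 455425/8 ≈ 56928.125 → 56928.
At 25 labels/s: frame 56928 → 00:37:57:03.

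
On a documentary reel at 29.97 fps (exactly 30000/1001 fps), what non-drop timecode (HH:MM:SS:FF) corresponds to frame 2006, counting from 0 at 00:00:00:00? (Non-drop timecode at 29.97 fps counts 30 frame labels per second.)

2006 ÷ 30 = 66 full seconds, remainder 26 frames.
66 s = 0 h 1 min 6 s.
Timecode: 00:01:06:26.

00:01:06:26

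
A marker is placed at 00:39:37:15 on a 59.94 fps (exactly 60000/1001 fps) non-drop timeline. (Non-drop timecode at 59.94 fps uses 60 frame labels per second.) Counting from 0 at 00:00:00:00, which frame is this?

frame 142635

Total seconds to the label: (0 × 3600 + 39 × 60 + 37) = 2377.
Frame index = 2377 × 60 + 15 = 142635.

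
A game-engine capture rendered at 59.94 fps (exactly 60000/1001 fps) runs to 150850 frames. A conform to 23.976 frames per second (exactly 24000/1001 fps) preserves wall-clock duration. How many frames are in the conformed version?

60340 frames

Target frames = source frames × (target rate / source rate) = 150850 × (24000/1001)/(60000/1001) = 150850 × 2/5 = 60340.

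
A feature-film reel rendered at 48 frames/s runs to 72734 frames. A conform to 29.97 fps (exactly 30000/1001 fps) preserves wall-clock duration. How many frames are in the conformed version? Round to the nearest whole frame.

Frames at target rate = 72734 × (30000/1001) / (48) = 45458750/1001 ≈ 45413.337.
Nearest whole frame: 45413.

45413 frames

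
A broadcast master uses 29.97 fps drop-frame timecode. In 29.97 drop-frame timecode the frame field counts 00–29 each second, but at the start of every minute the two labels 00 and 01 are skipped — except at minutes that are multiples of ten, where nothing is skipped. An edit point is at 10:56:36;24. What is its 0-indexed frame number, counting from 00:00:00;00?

As if non-drop at 30 labels/s: (10 × 3600 + 56 × 60 + 36) × 30 + 24 = 1181904.
Minute boundaries passed: 656; those not divisible by 10: 656 − 65 = 591; dropped labels = 2 × 591 = 1182.
Actual frame index = 1181904 − 1182 = 1180722.

1180722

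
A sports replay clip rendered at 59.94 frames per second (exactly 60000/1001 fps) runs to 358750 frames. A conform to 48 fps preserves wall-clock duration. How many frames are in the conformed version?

Target frames = source frames × (target rate / source rate) = 358750 × (48)/(60000/1001) = 358750 × 1001/1250 = 287287.

287287 frames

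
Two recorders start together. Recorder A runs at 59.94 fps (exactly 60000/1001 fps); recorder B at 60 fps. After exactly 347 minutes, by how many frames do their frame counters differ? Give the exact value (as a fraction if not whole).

1249200/1001 frames

347 min = 20820 s.
A emits 60000/1001 × 20820 = 1249200000/1001 frames; B emits 60 × 20820 = 1249200.
Difference = 1249200/1001 frames (≈ 1247.9520); B is ahead of A.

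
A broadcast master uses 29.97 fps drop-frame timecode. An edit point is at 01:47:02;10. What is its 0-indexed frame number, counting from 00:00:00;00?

192476

Complete 10-minute blocks: 10, each 17982 frames → 179820.
Remaining 7 whole minutes in the current block: 1800 + 6 × 1798 = 12588 frames.
Within the current minute: 2 × 30 + 10 − 2 = 68 (labels ;00/;01 skipped at this minute). Total = 179820 + 12588 + 68 = 192476.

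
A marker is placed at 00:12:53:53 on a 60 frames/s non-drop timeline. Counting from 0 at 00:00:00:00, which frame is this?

Total seconds to the label: (0 × 3600 + 12 × 60 + 53) = 773.
Frame index = 773 × 60 + 53 = 46433.

46433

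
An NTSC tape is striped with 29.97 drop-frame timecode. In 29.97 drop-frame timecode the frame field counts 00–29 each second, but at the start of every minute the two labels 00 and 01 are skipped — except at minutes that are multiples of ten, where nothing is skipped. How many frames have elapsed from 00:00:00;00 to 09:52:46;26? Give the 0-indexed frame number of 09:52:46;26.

Complete 10-minute blocks: 59, each 17982 frames → 1060938.
Remaining 2 whole minutes in the current block: 1800 + 1 × 1798 = 3598 frames.
Within the current minute: 46 × 30 + 26 − 2 = 1404 (labels ;00/;01 skipped at this minute). Total = 1060938 + 3598 + 1404 = 1065940.

1065940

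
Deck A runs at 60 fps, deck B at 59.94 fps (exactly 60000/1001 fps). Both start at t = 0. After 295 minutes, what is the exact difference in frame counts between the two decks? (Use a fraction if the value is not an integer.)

1062000/1001 frames

295 min = 17700 s.
A emits 60 × 17700 = 1062000 frames; B emits 60000/1001 × 17700 = 1062000000/1001.
Difference = 1062000/1001 frames (≈ 1060.9391); B is behind A.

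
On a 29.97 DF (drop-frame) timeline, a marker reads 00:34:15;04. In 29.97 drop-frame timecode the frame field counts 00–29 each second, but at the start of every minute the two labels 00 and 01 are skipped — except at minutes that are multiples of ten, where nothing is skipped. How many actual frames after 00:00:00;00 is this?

61592

As if non-drop at 30 labels/s: (0 × 3600 + 34 × 60 + 15) × 30 + 4 = 61654.
Minute boundaries passed: 34; those not divisible by 10: 34 − 3 = 31; dropped labels = 2 × 31 = 62.
Actual frame index = 61654 − 62 = 61592.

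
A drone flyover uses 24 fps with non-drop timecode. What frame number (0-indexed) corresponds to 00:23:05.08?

Total seconds to the label: (0 × 3600 + 23 × 60 + 5) = 1385.
Frame index = 1385 × 24 + 8 = 33248.

frame 33248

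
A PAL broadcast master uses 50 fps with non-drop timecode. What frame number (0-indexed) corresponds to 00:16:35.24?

Total seconds to the label: (0 × 3600 + 16 × 60 + 35) = 995.
Frame index = 995 × 50 + 24 = 49774.

frame 49774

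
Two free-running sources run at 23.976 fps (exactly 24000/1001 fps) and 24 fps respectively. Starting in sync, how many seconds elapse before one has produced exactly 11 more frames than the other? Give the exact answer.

The gap grows by |24 − 24000/1001| = 24/1001 frames per second.
Time for a 11-frame gap: 11 ÷ (24/1001) = 11011/24 s.

11011/24 seconds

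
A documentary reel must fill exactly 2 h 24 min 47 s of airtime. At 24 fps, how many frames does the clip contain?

2 h 24 min 47 s = 8687 s.
Frames = 8687 × 24 = 208488.

208488 frames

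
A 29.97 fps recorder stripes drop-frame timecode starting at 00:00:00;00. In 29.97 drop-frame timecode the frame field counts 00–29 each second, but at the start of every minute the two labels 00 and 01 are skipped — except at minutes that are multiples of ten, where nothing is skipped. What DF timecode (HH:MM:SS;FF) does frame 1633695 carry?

Ten DF minutes hold 17982 frames, so frame 1633695 lies in block 90 (frames 1618380–1636361) with 15315 frames into that block.
The block's first minute is 1800 frames and the rest 1798 each; 15315 frames reaches minute 8, so 90 × 18 + 8 × 2 = 1636 labels have been skipped so far.
Adding those back, label number 1633695 + 1636 = 1635331 at 30 labels/s is 54511 s + 1 f = 15 h 8 min 31 s frame 1, i.e. 15:08:31;01.

15:08:31;01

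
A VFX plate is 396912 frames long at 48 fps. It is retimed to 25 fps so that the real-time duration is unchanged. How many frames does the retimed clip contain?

206725 frames

Target frames = source frames × (target rate / source rate) = 396912 × (25)/(48) = 396912 × 25/48 = 206725.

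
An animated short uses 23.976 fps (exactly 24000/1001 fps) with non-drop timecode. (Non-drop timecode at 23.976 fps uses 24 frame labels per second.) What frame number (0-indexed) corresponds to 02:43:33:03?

Total seconds to the label: (2 × 3600 + 43 × 60 + 33) = 9813.
Frame index = 9813 × 24 + 3 = 235515.

frame 235515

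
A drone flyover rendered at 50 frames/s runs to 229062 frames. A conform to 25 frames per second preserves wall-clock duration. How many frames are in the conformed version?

114531 frames

Target frames = source frames × (target rate / source rate) = 229062 × (25)/(50) = 229062 × 1/2 = 114531.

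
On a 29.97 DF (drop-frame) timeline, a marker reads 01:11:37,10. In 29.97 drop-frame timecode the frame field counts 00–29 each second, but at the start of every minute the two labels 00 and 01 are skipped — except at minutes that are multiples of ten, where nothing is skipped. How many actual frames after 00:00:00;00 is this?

128792

As if non-drop at 30 labels/s: (1 × 3600 + 11 × 60 + 37) × 30 + 10 = 128920.
Minute boundaries passed: 71; those not divisible by 10: 71 − 7 = 64; dropped labels = 2 × 64 = 128.
Actual frame index = 128920 − 128 = 128792.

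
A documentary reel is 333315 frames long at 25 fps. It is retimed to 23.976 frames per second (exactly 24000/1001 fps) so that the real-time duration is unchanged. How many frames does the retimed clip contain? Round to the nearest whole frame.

Frames at target rate = 333315 × (24000/1001) / (25) = 319982400/1001 ≈ 319662.737.
Nearest whole frame: 319663.

319663 frames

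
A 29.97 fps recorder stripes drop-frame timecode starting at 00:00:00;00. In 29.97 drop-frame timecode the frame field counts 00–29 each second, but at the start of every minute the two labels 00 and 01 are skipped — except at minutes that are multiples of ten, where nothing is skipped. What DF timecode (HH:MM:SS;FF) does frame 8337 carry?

Each 10-minute DF block holds 10 × 60 × 30 − 9 × 2 = 17982 frames. 8337 ÷ 17982 → 0 full blocks, remainder 8337.
Within the partial block the first minute is 1800 frames and each further minute 1798, so 4 further minute boundaries passed. Total skipped labels = 18 × 0 + 2 × 4 = 8.
Non-drop label index = 8337 + 8 = 8345; at 30 labels/s that is 00:04:38:05, i.e. DF 00:04:38;05.

00:04:38;05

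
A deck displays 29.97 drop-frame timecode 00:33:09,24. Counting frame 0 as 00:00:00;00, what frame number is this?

As if non-drop at 30 labels/s: (0 × 3600 + 33 × 60 + 9) × 30 + 24 = 59694.
Minute boundaries passed: 33; those not divisible by 10: 33 − 3 = 30; dropped labels = 2 × 30 = 60.
Actual frame index = 59694 − 60 = 59634.

59634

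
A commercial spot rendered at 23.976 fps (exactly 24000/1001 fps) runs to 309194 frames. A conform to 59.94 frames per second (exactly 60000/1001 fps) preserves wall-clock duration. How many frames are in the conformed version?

772985 frames

Target frames = source frames × (target rate / source rate) = 309194 × (60000/1001)/(24000/1001) = 309194 × 5/2 = 772985.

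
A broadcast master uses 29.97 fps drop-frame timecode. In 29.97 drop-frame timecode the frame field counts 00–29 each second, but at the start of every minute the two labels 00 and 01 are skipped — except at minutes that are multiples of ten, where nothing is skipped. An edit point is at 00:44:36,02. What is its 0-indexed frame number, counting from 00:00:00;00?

Complete 10-minute blocks: 4, each 17982 frames → 71928.
Remaining 4 whole minutes in the current block: 1800 + 3 × 1798 = 7194 frames.
Within the current minute: 36 × 30 + 2 − 2 = 1080 (labels ;00/;01 skipped at this minute). Total = 71928 + 7194 + 1080 = 80202.

80202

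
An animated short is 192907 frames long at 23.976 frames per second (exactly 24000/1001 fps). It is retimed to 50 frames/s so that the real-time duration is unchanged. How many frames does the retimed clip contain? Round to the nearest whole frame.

402291 frames

Frames at target rate = 192907 × (50) / (24000/1001) = 193099907/480 ≈ 402291.473.
Nearest whole frame: 402291.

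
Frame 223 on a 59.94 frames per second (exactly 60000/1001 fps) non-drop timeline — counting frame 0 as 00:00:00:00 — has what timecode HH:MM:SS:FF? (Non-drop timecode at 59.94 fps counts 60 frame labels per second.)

223 ÷ 60 = 3 full seconds, remainder 43 frames.
3 s = 0 h 0 min 3 s.
Timecode: 00:00:03:43.

00:00:03:43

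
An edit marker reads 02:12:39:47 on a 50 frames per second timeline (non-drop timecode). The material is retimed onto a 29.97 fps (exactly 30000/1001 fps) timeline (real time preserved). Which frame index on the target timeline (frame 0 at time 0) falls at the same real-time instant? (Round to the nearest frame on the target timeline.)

frame 238560

Source frame index: (2×3600 + 12×60 + 39) × 50 + 47 = 397997.
Real time: 397997 / (50) = 397997/50 s.
Target frame: (397997/50) × (30000/1001) = 238798200/1001 ≈ 238559.640 → 238560.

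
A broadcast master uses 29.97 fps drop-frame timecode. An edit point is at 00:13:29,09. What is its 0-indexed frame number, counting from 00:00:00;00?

24255

Complete 10-minute blocks: 1, each 17982 frames → 17982.
Remaining 3 whole minutes in the current block: 1800 + 2 × 1798 = 5396 frames.
Within the current minute: 29 × 30 + 9 − 2 = 877 (labels ;00/;01 skipped at this minute). Total = 17982 + 5396 + 877 = 24255.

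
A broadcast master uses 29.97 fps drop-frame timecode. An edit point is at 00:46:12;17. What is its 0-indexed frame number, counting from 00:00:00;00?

Complete 10-minute blocks: 4, each 17982 frames → 71928.
Remaining 6 whole minutes in the current block: 1800 + 5 × 1798 = 10790 frames.
Within the current minute: 12 × 30 + 17 − 2 = 375 (labels ;00/;01 skipped at this minute). Total = 71928 + 10790 + 375 = 83093.

83093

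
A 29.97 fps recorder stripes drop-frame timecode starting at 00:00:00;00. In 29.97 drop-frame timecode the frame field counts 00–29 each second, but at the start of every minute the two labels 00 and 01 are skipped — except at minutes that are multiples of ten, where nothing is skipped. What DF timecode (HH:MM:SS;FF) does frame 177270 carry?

Ten DF minutes hold 17982 frames, so frame 177270 lies in block 9 (frames 161838–179819) with 15432 frames into that block.
The block's first minute is 1800 frames and the rest 1798 each; 15432 frames reaches minute 8, so 9 × 18 + 8 × 2 = 178 labels have been skipped so far.
Adding those back, label number 177270 + 178 = 177448 at 30 labels/s is 5914 s + 28 f = 1 h 38 min 34 s frame 28, i.e. 01:38:34;28.

01:38:34;28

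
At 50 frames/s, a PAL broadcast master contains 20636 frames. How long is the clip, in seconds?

Running time = 20636 / (50) = 412.72 s.

412.72 seconds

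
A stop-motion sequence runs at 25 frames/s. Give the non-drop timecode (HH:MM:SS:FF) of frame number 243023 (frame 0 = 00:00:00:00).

243023 ÷ 25 = 9720 full seconds, remainder 23 frames.
9720 s = 2 h 42 min 0 s.
Timecode: 02:42:00:23.

02:42:00:23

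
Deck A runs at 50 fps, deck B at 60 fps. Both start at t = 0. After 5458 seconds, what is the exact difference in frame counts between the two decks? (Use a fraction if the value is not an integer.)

54580 frames

A emits 50 × 5458 = 272900 frames; B emits 60 × 5458 = 327480.
Difference = 54580 frames; B is ahead of A.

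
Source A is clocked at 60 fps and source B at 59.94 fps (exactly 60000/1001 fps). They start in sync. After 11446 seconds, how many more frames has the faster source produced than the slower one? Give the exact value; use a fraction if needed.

A emits 60 × 11446 = 686760 frames; B emits 60000/1001 × 11446 = 686760000/1001.
Difference = 686760/1001 frames (≈ 686.0739); B is behind A.

686760/1001 frames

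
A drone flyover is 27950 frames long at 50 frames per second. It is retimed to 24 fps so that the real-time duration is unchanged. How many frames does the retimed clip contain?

13416 frames

Target frames = source frames × (target rate / source rate) = 27950 × (24)/(50) = 27950 × 12/25 = 13416.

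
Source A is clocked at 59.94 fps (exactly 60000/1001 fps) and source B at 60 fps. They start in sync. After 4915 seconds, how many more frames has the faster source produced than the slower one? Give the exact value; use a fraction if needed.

294900/1001 frames

A emits 60000/1001 × 4915 = 294900000/1001 frames; B emits 60 × 4915 = 294900.
Difference = 294900/1001 frames (≈ 294.6054); B is ahead of A.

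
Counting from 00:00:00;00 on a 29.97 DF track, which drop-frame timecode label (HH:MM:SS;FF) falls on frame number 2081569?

Ten DF minutes hold 17982 frames, so frame 2081569 lies in block 115 (frames 2067930–2085911) with 13639 frames into that block.
The block's first minute is 1800 frames and the rest 1798 each; 13639 frames reaches minute 7, so 115 × 18 + 7 × 2 = 2084 labels have been skipped so far.
Adding those back, label number 2081569 + 2084 = 2083653 at 30 labels/s is 69455 s + 3 f = 19 h 17 min 35 s frame 3, i.e. 19:17:35;03.

19:17:35;03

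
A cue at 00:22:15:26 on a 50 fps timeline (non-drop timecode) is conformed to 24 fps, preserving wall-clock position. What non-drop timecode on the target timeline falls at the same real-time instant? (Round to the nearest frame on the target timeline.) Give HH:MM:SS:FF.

Source frame index: (0×3600 + 22×60 + 15) × 50 + 26 = 66776.
Real time: 66776 / (50) = 33388/25 s.
Target frame: (33388/25) × (24) = 801312/25 ≈ 32052.480 → 32052.
At 24 labels/s: frame 32052 → 00:22:15:12.

00:22:15:12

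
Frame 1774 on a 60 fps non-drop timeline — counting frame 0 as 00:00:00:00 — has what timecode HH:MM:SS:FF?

00:00:29:34

1774 ÷ 60 = 29 full seconds, remainder 34 frames.
29 s = 0 h 0 min 29 s.
Timecode: 00:00:29:34.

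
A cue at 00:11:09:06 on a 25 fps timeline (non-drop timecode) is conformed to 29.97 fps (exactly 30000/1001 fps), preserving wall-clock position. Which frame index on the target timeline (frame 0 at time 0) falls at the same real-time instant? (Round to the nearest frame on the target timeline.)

frame 20057

Source frame index: (0×3600 + 11×60 + 9) × 25 + 6 = 16731.
Real time: 16731 / (25) = 16731/25 s.
Target frame: (16731/25) × (30000/1001) = 140400/7 ≈ 20057.143 → 20057.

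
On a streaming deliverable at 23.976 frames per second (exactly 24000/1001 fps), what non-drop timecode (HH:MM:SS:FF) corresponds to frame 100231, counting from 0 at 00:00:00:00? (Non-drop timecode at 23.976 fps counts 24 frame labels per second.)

100231 ÷ 24 = 4176 full seconds, remainder 7 frames.
4176 s = 1 h 9 min 36 s.
Timecode: 01:09:36:07.

01:09:36:07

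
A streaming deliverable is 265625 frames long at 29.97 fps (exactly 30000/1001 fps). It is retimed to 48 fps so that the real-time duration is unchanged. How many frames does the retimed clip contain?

Target frames = source frames × (target rate / source rate) = 265625 × (48)/(30000/1001) = 265625 × 1001/625 = 425425.

425425 frames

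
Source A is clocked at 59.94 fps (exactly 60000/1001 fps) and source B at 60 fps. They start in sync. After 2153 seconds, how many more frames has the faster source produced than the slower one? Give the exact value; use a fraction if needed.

129180/1001 frames

A emits 60000/1001 × 2153 = 129180000/1001 frames; B emits 60 × 2153 = 129180.
Difference = 129180/1001 frames (≈ 129.0509); B is ahead of A.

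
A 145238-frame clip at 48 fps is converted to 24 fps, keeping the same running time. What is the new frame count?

72619 frames

Target frames = source frames × (target rate / source rate) = 145238 × (24)/(48) = 145238 × 1/2 = 72619.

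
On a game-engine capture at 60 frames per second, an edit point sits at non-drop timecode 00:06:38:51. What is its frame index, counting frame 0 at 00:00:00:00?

frame 23931

Total seconds to the label: (0 × 3600 + 6 × 60 + 38) = 398.
Frame index = 398 × 60 + 51 = 23931.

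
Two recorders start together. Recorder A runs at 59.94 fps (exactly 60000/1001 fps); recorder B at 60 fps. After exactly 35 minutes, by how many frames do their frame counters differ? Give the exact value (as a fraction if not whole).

35 min = 2100 s.
A emits 60000/1001 × 2100 = 18000000/143 frames; B emits 60 × 2100 = 126000.
Difference = 18000/143 frames (≈ 125.8741); B is ahead of A.

18000/143 frames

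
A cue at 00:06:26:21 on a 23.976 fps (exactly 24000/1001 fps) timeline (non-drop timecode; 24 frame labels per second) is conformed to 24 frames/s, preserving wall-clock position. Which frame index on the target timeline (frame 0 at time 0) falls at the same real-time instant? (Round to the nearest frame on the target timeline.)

frame 9294

Source frame index: (0×3600 + 6×60 + 26) × 24 + 21 = 9285.
Real time: 9285 / (24000/1001) = 619619/1600 s.
Target frame: (619619/1600) × (24) = 1858857/200 ≈ 9294.285 → 9294.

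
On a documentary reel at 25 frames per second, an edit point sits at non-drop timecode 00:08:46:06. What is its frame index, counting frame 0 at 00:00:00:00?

13156

Total seconds to the label: (0 × 3600 + 8 × 60 + 46) = 526.
Frame index = 526 × 25 + 6 = 13156.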